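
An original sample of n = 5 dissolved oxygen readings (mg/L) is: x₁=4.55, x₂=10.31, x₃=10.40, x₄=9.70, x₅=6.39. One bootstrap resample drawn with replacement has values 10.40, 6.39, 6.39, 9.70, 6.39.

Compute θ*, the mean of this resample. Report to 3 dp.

Mean = (10.40 + 6.39 + 6.39 + 9.70 + 6.39) / 5 = 39.270 / 5 = 7.854

θ* = 7.854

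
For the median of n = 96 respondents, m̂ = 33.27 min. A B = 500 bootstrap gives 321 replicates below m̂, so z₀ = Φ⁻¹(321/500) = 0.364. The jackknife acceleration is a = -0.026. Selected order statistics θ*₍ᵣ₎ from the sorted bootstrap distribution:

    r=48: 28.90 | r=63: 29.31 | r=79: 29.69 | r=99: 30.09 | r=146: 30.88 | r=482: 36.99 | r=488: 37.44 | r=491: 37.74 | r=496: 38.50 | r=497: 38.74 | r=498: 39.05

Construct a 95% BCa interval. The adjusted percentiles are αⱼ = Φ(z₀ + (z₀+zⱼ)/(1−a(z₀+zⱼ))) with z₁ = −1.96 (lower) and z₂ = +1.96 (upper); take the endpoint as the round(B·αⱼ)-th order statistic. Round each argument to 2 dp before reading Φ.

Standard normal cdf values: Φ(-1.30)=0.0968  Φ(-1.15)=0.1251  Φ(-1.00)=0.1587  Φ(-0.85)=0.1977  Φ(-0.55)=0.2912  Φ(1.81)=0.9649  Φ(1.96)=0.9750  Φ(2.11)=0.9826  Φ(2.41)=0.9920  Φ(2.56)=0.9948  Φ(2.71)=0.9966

Lower: z₀ + z₁ = 0.364 + (-1.960) = -1.596; 1 − a(z₀+z₁) = 1 − (-0.026)(-1.596) = 0.9585; argument = 0.364 + (-1.596)/0.9585 = -1.3011 → -1.30.
α₁ = Φ(-1.30) = 0.0968; rank = round(500 × 0.0968) = 48; θ*₍48₎ = 28.90.
Upper: z₀ + z₂ = 2.324; 1 − a(z₀+z₂) = 1.0604; argument = 2.5556 → 2.56; α₂ = 0.9948; rank = 497; θ*₍497₎ = 38.74.

(28.90, 38.74)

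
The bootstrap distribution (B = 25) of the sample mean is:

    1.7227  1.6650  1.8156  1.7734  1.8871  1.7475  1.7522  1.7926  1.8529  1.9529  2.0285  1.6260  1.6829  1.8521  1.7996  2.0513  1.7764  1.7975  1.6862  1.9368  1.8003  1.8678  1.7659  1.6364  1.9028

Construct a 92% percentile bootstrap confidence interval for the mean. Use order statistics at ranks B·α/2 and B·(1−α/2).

(1.6260, 2.0285)

Sorted replicates: 1.6260, 1.6364, 1.6650, 1.6829, 1.6862, 1.7227, 1.7475, 1.7522, 1.7659, 1.7734, 1.7764, 1.7926, 1.7975, 1.7996, 1.8003, 1.8156, 1.8521, 1.8529, 1.8678, 1.8871, 1.9028, 1.9368, 1.9529, 2.0285, 2.0513
α = 0.08; lower rank = 25 × 0.040 = 1; upper rank = 25 × 0.960 = 24.
The 1st smallest replicate is 1.6260; the 24th is 2.0285.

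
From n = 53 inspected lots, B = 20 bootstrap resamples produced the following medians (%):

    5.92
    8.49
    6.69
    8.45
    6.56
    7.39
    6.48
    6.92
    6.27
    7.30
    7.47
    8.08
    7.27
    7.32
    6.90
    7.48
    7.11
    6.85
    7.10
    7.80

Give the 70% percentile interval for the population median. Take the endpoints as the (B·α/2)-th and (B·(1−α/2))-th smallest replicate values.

(6.48, 7.80)

Sorted replicates: 5.92, 6.27, 6.48, 6.56, 6.69, 6.85, 6.90, 6.92, 7.10, 7.11, 7.27, 7.30, 7.32, 7.39, 7.47, 7.48, 7.80, 8.08, 8.45, 8.49
α = 0.30; lower rank = 20 × 0.150 = 3; upper rank = 20 × 0.850 = 17.
The 3rd smallest replicate is 6.48; the 17th is 7.80.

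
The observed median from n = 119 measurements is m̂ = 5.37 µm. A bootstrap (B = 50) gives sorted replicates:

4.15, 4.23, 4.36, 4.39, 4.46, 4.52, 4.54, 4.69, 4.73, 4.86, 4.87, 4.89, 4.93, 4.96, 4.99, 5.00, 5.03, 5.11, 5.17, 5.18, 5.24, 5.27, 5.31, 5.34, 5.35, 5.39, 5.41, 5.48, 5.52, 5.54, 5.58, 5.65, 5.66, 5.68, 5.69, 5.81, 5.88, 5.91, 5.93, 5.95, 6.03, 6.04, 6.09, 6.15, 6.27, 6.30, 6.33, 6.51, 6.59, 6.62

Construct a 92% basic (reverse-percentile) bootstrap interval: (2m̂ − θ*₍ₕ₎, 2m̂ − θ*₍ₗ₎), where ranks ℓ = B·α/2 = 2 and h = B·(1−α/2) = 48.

Percentile endpoints at ranks 2 and 48: θ*₍2₎ = 4.23, θ*₍48₎ = 6.51.
Basic interval reflects these around m̂:
  lower = 2 × 5.37 − 6.51 = 4.23
  upper = 2 × 5.37 − 4.23 = 6.51

(4.23, 6.51)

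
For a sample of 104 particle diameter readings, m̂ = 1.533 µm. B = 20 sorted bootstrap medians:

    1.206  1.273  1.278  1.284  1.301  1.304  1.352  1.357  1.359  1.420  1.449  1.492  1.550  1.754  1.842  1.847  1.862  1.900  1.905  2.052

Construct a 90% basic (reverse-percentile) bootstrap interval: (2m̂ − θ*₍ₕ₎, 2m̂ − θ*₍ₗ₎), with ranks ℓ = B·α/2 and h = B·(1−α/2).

(1.161, 1.860)

Percentile endpoints at ranks 1 and 19: θ*₍1₎ = 1.206, θ*₍19₎ = 1.905.
Basic interval reflects these around m̂:
  lower = 2 × 1.533 − 1.905 = 1.161
  upper = 2 × 1.533 − 1.206 = 1.860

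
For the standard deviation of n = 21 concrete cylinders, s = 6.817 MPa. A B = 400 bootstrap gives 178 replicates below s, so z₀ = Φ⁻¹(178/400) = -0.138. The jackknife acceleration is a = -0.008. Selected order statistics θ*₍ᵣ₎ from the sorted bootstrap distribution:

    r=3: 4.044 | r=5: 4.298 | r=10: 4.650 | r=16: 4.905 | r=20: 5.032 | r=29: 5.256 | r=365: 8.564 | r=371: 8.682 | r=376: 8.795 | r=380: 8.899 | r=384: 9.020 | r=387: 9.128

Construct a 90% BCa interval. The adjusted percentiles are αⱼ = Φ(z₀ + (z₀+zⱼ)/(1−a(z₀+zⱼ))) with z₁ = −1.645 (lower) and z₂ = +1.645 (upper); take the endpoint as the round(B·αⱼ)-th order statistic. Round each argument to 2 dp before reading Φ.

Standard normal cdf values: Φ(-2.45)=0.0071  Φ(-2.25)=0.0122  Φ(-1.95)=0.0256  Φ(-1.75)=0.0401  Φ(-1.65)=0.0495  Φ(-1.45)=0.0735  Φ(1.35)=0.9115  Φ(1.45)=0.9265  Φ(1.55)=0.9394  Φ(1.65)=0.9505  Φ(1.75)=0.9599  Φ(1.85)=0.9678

Lower: z₀ + z₁ = -0.138 + (-1.645) = -1.783; 1 − a(z₀+z₁) = 1 − (-0.008)(-1.783) = 0.9857; argument = -0.138 + (-1.783)/0.9857 = -1.9468 → -1.95.
α₁ = Φ(-1.95) = 0.0256; rank = round(400 × 0.0256) = 10; θ*₍10₎ = 4.650.
Upper: z₀ + z₂ = 1.507; 1 − a(z₀+z₂) = 1.0121; argument = 1.3510 → 1.35; α₂ = 0.9115; rank = 365; θ*₍365₎ = 8.564.

(4.650, 8.564)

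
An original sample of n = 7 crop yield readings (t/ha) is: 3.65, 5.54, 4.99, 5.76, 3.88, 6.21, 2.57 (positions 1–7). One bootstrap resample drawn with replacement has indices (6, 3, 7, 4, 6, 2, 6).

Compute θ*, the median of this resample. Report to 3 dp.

θ* = 5.760

Resample values: 6.21, 4.99, 2.57, 5.76, 6.21, 5.54, 6.21.
Sorted: 2.57, 4.99, 5.54, 5.76, 6.21, 6.21, 6.21
Median = middle value = 5.760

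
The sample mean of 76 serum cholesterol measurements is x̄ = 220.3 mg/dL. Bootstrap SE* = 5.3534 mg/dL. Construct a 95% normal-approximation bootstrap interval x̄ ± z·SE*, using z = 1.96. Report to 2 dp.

Margin = 1.96 × 5.3534 = 10.493
Interval: 220.3 ± 10.493

(209.81, 230.79)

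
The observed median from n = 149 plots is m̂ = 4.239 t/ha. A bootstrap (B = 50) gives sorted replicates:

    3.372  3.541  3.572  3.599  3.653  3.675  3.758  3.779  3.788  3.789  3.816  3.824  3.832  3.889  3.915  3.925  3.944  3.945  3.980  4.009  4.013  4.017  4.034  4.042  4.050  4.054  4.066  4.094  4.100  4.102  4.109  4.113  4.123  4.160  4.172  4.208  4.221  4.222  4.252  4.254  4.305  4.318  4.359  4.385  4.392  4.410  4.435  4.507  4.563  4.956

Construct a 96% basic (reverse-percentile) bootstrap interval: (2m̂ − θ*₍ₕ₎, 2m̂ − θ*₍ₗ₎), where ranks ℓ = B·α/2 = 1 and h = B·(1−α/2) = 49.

(3.915, 5.106)

Percentile endpoints at ranks 1 and 49: θ*₍1₎ = 3.372, θ*₍49₎ = 4.563.
Basic interval reflects these around m̂:
  lower = 2 × 4.239 − 4.563 = 3.915
  upper = 2 × 4.239 − 3.372 = 5.106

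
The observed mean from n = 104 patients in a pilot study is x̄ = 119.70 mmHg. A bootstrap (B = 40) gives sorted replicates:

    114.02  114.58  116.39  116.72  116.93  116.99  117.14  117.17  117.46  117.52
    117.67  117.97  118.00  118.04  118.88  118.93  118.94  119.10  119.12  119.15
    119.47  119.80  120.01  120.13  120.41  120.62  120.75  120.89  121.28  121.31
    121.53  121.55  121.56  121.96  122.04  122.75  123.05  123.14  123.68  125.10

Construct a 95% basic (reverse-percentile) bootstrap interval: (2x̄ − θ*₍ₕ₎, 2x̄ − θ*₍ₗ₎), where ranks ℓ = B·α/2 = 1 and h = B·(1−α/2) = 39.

(115.72, 125.38)

Percentile endpoints at ranks 1 and 39: θ*₍1₎ = 114.02, θ*₍39₎ = 123.68.
Basic interval reflects these around x̄:
  lower = 2 × 119.70 − 123.68 = 115.72
  upper = 2 × 119.70 − 114.02 = 125.38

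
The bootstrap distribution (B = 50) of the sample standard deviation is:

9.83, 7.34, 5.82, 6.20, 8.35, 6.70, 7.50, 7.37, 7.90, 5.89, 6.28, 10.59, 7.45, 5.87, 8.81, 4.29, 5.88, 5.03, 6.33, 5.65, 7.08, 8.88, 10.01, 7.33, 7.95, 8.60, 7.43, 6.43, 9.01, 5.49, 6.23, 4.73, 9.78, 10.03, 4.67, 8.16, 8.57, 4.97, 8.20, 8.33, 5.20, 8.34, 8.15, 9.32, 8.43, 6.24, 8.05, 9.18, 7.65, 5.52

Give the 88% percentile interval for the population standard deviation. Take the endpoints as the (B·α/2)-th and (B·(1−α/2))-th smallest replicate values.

(4.73, 9.83)

Sorted replicates: 4.29, 4.67, 4.73, 4.97, 5.03, 5.20, 5.49, 5.52, 5.65, 5.82, 5.87, 5.88, 5.89, 6.20, 6.23, 6.24, 6.28, 6.33, 6.43, 6.70, 7.08, 7.33, 7.34, 7.37, 7.43, 7.45, 7.50, 7.65, 7.90, 7.95, 8.05, 8.15, 8.16, 8.20, 8.33, 8.34, 8.35, 8.43, 8.57, 8.60, 8.81, 8.88, 9.01, 9.18, 9.32, 9.78, 9.83, 10.01, 10.03, 10.59
α = 0.12; lower rank = 50 × 0.060 = 3; upper rank = 50 × 0.940 = 47.
The 3rd smallest replicate is 4.73; the 47th is 9.83.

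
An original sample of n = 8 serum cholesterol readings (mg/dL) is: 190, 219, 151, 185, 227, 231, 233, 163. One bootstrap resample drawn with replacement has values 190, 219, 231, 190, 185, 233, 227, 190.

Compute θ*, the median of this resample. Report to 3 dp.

θ* = 204.500

Sorted: 185, 190, 190, 190, 219, 227, 231, 233
Median = average of the two middle values = 204.500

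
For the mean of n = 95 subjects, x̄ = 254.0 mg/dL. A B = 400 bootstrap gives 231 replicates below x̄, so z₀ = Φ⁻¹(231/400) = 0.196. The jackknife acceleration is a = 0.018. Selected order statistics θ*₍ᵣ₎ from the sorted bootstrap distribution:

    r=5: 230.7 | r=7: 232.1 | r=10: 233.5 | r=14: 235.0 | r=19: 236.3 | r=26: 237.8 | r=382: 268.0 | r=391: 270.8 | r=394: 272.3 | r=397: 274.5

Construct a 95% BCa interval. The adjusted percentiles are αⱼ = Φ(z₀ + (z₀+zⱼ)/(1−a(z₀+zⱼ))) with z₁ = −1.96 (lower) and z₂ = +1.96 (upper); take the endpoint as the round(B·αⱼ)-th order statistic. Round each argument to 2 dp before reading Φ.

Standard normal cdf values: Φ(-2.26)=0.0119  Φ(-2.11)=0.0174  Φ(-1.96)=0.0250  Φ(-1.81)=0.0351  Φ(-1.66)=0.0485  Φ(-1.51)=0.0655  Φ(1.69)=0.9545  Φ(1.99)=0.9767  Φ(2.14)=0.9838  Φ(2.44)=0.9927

(237.8, 274.5)

Lower: z₀ + z₁ = 0.196 + (-1.960) = -1.764; 1 − a(z₀+z₁) = 1 − (0.018)(-1.764) = 1.0318; argument = 0.196 + (-1.764)/1.0318 = -1.5137 → -1.51.
α₁ = Φ(-1.51) = 0.0655; rank = round(400 × 0.0655) = 26; θ*₍26₎ = 237.8.
Upper: z₀ + z₂ = 2.156; 1 − a(z₀+z₂) = 0.9612; argument = 2.4390 → 2.44; α₂ = 0.9927; rank = 397; θ*₍397₎ = 274.5.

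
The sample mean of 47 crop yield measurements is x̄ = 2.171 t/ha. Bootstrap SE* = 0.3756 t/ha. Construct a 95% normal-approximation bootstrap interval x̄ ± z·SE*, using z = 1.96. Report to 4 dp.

(1.4348, 2.9072)

Margin = 1.96 × 0.3756 = 0.73618
Interval: 2.171 ± 0.73618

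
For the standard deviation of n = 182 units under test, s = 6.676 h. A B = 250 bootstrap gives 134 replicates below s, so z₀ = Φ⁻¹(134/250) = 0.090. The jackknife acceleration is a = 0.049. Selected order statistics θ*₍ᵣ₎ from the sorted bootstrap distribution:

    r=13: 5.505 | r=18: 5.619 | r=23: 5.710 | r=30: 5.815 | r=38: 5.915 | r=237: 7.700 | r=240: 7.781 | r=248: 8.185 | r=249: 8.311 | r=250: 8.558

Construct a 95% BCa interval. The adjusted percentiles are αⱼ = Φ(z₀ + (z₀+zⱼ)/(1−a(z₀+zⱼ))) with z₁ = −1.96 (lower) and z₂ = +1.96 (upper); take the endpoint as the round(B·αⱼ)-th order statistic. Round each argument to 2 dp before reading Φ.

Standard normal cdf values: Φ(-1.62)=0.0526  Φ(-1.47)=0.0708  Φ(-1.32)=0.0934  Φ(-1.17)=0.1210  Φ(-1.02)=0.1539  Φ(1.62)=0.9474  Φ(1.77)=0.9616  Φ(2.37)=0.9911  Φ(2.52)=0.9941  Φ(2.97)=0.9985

(5.505, 8.185)

Lower: z₀ + z₁ = 0.090 + (-1.960) = -1.870; 1 − a(z₀+z₁) = 1 − (0.049)(-1.870) = 1.0916; argument = 0.090 + (-1.870)/1.0916 = -1.6230 → -1.62.
α₁ = Φ(-1.62) = 0.0526; rank = round(250 × 0.0526) = 13; θ*₍13₎ = 5.505.
Upper: z₀ + z₂ = 2.050; 1 − a(z₀+z₂) = 0.8995; argument = 2.3689 → 2.37; α₂ = 0.9911; rank = 248; θ*₍248₎ = 8.185.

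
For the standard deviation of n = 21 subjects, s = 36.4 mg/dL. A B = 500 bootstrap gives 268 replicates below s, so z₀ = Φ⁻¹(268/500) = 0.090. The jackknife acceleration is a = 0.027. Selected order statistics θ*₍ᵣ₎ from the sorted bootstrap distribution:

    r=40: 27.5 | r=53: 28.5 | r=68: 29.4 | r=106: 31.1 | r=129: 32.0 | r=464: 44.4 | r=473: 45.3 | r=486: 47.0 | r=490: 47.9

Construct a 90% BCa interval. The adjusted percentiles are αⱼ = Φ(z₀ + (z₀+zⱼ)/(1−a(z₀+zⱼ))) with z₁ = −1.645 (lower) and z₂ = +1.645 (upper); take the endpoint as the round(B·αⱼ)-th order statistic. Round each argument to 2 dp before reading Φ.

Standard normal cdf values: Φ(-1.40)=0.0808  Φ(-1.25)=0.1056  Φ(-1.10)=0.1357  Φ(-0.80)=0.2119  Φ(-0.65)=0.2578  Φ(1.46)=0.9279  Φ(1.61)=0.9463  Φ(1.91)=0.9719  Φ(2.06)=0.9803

Lower: z₀ + z₁ = 0.090 + (-1.645) = -1.555; 1 − a(z₀+z₁) = 1 − (0.027)(-1.555) = 1.0420; argument = 0.090 + (-1.555)/1.0420 = -1.4023 → -1.40.
α₁ = Φ(-1.40) = 0.0808; rank = round(500 × 0.0808) = 40; θ*₍40₎ = 27.5.
Upper: z₀ + z₂ = 1.735; 1 − a(z₀+z₂) = 0.9532; argument = 1.9103 → 1.91; α₂ = 0.9719; rank = 486; θ*₍486₎ = 47.0.

(27.5, 47.0)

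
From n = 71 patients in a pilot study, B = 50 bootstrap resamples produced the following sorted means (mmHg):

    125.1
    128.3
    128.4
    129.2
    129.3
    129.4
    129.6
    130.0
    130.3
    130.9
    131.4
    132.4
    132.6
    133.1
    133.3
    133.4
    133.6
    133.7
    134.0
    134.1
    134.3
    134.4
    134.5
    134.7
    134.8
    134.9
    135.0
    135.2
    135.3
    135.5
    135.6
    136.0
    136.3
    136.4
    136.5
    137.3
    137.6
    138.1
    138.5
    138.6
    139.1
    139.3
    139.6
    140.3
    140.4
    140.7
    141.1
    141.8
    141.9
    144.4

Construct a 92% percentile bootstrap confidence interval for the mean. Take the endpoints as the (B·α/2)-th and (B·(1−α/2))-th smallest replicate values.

(128.3, 141.8)

α = 0.08; lower rank = 50 × 0.040 = 2; upper rank = 50 × 0.960 = 48.
The 2nd smallest replicate is 128.3; the 48th is 141.8.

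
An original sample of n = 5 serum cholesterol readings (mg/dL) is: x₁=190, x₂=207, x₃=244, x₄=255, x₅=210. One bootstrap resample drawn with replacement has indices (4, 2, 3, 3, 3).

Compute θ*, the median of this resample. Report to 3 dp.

θ* = 244.000

Resample values: 255, 207, 244, 244, 244.
Sorted: 207, 244, 244, 244, 255
Median = middle value = 244.000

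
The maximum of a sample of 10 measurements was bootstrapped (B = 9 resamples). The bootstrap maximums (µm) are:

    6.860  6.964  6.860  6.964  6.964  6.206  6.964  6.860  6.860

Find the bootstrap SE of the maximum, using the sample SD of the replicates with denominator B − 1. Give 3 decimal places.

SE* = 0.241

Bootstrap SE is the standard deviation of the 9 replicate maximums.
Mean of replicates: (6.860 + 6.964 + 6.860 + 6.964 + 6.964 + 6.206 + 6.964 + 6.860 + 6.860) / 9 = 61.5020 / 9 = 6.8336
Sum of squared deviations: (+0.0264)² + (+0.1304)² + (+0.0264)² + (+0.1304)² + (+0.1304)² + (−0.6276)² + (+0.1304)² + (+0.0264)² + (+0.0264)² = 0.4647
Variance = 0.4647 / 8 = 0.0581
SE* = √0.0581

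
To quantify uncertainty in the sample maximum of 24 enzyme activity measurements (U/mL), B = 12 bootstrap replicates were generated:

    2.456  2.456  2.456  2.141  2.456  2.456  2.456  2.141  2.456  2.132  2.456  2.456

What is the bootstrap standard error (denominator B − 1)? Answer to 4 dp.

SE* = 0.1438

Bootstrap SE is the standard deviation of the 12 replicate maximums.
Mean of replicates: (2.456 + 2.456 + 2.456 + 2.141 + 2.456 + 2.456 + 2.456 + 2.141 + 2.456 + 2.132 + 2.456 + 2.456) / 12 = 28.51800 / 12 = 2.37650
Sum of squared deviations: (+0.07950)² + (+0.07950)² + (+0.07950)² + (−0.23550)² + (+0.07950)² + (+0.07950)² + (+0.07950)² + (−0.23550)² + (+0.07950)² + (−0.24450)² + (+0.07950)² + (+0.07950)² = 0.22758
Variance = 0.22758 / 11 = 0.02069
SE* = √0.02069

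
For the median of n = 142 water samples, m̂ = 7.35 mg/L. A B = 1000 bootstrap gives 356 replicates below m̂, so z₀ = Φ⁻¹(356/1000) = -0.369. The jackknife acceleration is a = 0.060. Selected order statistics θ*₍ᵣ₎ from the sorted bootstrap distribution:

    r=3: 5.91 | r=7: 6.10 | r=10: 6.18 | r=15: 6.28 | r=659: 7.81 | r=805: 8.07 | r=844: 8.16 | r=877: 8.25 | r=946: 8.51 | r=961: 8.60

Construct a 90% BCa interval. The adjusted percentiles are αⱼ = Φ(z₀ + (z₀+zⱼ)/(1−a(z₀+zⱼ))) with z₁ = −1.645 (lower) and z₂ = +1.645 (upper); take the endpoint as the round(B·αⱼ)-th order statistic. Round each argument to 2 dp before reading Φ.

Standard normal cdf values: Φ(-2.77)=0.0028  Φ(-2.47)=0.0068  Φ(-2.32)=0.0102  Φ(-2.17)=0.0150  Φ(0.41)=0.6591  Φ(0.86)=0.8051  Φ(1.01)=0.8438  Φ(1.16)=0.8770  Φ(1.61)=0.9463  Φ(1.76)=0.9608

(6.28, 8.16)

Lower: z₀ + z₁ = -0.369 + (-1.645) = -2.014; 1 − a(z₀+z₁) = 1 − (0.060)(-2.014) = 1.1208; argument = -0.369 + (-2.014)/1.1208 = -2.1659 → -2.17.
α₁ = Φ(-2.17) = 0.0150; rank = round(1000 × 0.0150) = 15; θ*₍15₎ = 6.28.
Upper: z₀ + z₂ = 1.276; 1 − a(z₀+z₂) = 0.9234; argument = 1.0128 → 1.01; α₂ = 0.8438; rank = 844; θ*₍844₎ = 8.16.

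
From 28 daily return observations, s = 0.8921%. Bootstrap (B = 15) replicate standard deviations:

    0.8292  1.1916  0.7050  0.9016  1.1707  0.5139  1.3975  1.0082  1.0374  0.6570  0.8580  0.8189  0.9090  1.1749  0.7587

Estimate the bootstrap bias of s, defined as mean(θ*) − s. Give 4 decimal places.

mean(θ*) = (0.8292 + 1.1916 + 0.7050 + 0.9016 + 1.1707 + 0.5139 + 1.3975 + 1.0082 + 1.0374 + 0.6570 + 0.8580 + 0.8189 + 0.9090 + 1.1749 + 0.7587) / 15 = 0.92877
bias = 0.92877 − 0.8921

bias = +0.0367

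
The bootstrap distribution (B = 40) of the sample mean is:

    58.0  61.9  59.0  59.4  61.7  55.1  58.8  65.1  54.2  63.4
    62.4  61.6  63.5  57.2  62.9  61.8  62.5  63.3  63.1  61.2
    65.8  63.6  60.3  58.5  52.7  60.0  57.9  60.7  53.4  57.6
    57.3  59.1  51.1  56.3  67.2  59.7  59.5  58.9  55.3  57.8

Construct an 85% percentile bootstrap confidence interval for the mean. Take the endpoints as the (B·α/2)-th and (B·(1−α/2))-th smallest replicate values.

(53.4, 63.6)

Sorted replicates: 51.1, 52.7, 53.4, 54.2, 55.1, 55.3, 56.3, 57.2, 57.3, 57.6, 57.8, 57.9, 58.0, 58.5, 58.8, 58.9, 59.0, 59.1, 59.4, 59.5, 59.7, 60.0, 60.3, 60.7, 61.2, 61.6, 61.7, 61.8, 61.9, 62.4, 62.5, 62.9, 63.1, 63.3, 63.4, 63.5, 63.6, 65.1, 65.8, 67.2
α = 0.15; lower rank = 40 × 0.075 = 3; upper rank = 40 × 0.925 = 37.
The 3rd smallest replicate is 53.4; the 37th is 63.6.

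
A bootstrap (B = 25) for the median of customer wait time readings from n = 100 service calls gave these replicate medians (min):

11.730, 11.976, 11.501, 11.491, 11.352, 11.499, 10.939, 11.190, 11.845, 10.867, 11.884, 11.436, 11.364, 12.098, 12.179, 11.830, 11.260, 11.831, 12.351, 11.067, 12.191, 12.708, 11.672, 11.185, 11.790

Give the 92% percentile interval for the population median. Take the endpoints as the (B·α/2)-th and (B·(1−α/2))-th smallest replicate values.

Sorted replicates: 10.867, 10.939, 11.067, 11.185, 11.190, 11.260, 11.352, 11.364, 11.436, 11.491, 11.499, 11.501, 11.672, 11.730, 11.790, 11.830, 11.831, 11.845, 11.884, 11.976, 12.098, 12.179, 12.191, 12.351, 12.708
α = 0.08; lower rank = 25 × 0.040 = 1; upper rank = 25 × 0.960 = 24.
The 1st smallest replicate is 10.867; the 24th is 12.351.

(10.867, 12.351)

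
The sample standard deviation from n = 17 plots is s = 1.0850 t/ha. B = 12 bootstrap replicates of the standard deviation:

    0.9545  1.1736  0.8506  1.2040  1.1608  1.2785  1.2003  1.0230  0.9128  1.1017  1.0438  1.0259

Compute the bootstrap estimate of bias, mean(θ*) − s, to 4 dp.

bias = −0.0075

mean(θ*) = (0.9545 + 1.1736 + 0.8506 + 1.2040 + 1.1608 + 1.2785 + 1.2003 + 1.0230 + 0.9128 + 1.1017 + 1.0438 + 1.0259) / 12 = 1.07746
bias = 1.07746 − 1.0850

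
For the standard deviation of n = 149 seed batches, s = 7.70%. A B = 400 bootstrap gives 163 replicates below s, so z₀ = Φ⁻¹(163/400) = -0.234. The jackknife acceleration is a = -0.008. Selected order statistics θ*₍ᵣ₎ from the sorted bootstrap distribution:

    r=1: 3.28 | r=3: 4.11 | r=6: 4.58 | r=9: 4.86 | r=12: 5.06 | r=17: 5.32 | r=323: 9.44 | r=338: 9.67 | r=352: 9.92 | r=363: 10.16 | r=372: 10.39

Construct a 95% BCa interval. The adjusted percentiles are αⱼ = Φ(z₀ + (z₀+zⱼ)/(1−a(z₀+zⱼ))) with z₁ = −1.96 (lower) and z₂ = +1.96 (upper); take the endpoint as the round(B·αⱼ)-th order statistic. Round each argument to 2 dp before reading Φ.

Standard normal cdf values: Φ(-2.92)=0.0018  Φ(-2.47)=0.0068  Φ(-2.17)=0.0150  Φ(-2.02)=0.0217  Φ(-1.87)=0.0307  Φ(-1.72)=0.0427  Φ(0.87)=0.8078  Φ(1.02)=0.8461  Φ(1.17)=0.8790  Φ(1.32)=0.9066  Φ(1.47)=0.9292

(4.11, 10.39)

Lower: z₀ + z₁ = -0.234 + (-1.960) = -2.194; 1 − a(z₀+z₁) = 1 − (-0.008)(-2.194) = 0.9824; argument = -0.234 + (-2.194)/0.9824 = -2.4672 → -2.47.
α₁ = Φ(-2.47) = 0.0068; rank = round(400 × 0.0068) = 3; θ*₍3₎ = 4.11.
Upper: z₀ + z₂ = 1.726; 1 − a(z₀+z₂) = 1.0138; argument = 1.4685 → 1.47; α₂ = 0.9292; rank = 372; θ*₍372₎ = 10.39.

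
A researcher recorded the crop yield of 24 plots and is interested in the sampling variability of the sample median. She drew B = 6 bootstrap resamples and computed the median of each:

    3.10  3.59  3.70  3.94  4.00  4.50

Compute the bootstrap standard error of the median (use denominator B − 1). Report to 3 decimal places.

SE* = 0.468

Bootstrap SE is the standard deviation of the 6 replicate medians.
Mean of replicates: (3.10 + 3.59 + 3.70 + 3.94 + 4.00 + 4.50) / 6 = 22.8300 / 6 = 3.8050
Sum of squared deviations: (−0.7050)² + (−0.2150)² + (−0.1050)² + (+0.1350)² + (+0.1950)² + (+0.6950)² = 1.0935
Variance = 1.0935 / 5 = 0.2187
SE* = √0.2187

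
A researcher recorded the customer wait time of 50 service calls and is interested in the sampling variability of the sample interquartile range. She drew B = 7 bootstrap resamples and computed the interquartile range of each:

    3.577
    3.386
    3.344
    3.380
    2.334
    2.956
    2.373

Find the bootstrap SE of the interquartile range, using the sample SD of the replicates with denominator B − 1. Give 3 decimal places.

Bootstrap SE is the standard deviation of the 7 replicate interquartile ranges.
Mean of replicates: (3.577 + 3.386 + 3.344 + 3.380 + 2.334 + 2.956 + 2.373) / 7 = 21.3500 / 7 = 3.0500
Sum of squared deviations: (+0.5270)² + (+0.3360)² + (+0.2940)² + (+0.3300)² + (−0.7160)² + (−0.0940)² + (−0.6770)² = 1.5658
Variance = 1.5658 / 6 = 0.2610
SE* = √0.2610

SE* = 0.511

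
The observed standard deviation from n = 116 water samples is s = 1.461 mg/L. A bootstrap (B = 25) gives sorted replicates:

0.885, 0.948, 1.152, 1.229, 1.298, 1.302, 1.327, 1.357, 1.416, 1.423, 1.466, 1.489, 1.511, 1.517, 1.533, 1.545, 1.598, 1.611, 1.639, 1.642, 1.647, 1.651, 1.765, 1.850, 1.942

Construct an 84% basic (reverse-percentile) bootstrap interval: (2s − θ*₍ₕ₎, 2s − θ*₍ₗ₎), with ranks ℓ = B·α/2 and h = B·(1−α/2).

Percentile endpoints at ranks 2 and 23: θ*₍2₎ = 0.948, θ*₍23₎ = 1.765.
Basic interval reflects these around s:
  lower = 2 × 1.461 − 1.765 = 1.157
  upper = 2 × 1.461 − 0.948 = 1.974

(1.157, 1.974)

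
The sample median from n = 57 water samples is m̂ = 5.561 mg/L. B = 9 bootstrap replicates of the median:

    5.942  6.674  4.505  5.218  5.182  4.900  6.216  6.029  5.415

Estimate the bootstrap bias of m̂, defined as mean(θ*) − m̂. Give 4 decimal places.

mean(θ*) = (5.942 + 6.674 + 4.505 + 5.218 + 5.182 + 4.900 + 6.216 + 6.029 + 5.415) / 9 = 5.56456
bias = 5.56456 − 5.561

bias = +0.0036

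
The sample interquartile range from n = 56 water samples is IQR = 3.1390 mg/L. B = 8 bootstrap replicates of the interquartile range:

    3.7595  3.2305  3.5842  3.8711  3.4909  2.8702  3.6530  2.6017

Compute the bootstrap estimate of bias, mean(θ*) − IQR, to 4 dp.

mean(θ*) = (3.7595 + 3.2305 + 3.5842 + 3.8711 + 3.4909 + 2.8702 + 3.6530 + 2.6017) / 8 = 3.38264
bias = 3.38264 − 3.1390

bias = +0.2436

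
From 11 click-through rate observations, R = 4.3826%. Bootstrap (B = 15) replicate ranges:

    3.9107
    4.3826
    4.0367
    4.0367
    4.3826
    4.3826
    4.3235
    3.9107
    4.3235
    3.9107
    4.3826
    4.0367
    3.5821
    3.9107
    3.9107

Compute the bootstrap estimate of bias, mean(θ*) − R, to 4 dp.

mean(θ*) = (3.9107 + 4.3826 + 4.0367 + 4.0367 + 4.3826 + 4.3826 + 4.3235 + 3.9107 + 4.3235 + 3.9107 + 4.3826 + 4.0367 + 3.5821 + 3.9107 + 3.9107) / 15 = 4.09487
bias = 4.09487 − 4.3826

bias = −0.2877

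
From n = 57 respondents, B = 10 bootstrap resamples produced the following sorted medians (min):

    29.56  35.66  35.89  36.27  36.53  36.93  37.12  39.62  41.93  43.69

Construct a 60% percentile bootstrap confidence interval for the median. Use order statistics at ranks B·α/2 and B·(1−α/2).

(35.66, 39.62)

α = 0.40; lower rank = 10 × 0.200 = 2; upper rank = 10 × 0.800 = 8.
The 2nd smallest replicate is 35.66; the 8th is 39.62.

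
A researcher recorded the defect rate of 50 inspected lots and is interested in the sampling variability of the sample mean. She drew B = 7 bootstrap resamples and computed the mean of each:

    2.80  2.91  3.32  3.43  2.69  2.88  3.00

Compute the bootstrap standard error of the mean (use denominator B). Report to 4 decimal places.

SE* = 0.2524

Bootstrap SE is the standard deviation of the 7 replicate means.
Mean of replicates: (2.80 + 2.91 + 3.32 + 3.43 + 2.69 + 2.88 + 3.00) / 7 = 21.030000 / 7 = 3.004286
Sum of squared deviations: (−0.204286)² + (−0.094286)² + (+0.315714)² + (+0.425714)² + (−0.314286)² + (−0.124286)² + (−0.004286)² = 0.445771
Variance = 0.445771 / 7 = 0.063682
SE* = √0.063682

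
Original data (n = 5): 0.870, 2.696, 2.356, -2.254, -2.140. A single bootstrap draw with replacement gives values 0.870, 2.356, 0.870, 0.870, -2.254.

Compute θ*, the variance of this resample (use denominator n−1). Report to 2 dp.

θ* = 2.86

Mean = 0.5424; sum of squared deviations = 11.4310
s² = 11.4310 / 4 = 2.8577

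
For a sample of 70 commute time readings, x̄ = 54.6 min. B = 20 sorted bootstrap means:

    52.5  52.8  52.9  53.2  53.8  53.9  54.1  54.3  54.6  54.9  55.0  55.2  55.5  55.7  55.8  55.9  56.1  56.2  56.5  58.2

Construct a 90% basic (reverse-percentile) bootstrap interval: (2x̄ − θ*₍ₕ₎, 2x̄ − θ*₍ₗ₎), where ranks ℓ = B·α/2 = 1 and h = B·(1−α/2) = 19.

Percentile endpoints at ranks 1 and 19: θ*₍1₎ = 52.5, θ*₍19₎ = 56.5.
Basic interval reflects these around x̄:
  lower = 2 × 54.6 − 56.5 = 52.7
  upper = 2 × 54.6 − 52.5 = 56.7

(52.7, 56.7)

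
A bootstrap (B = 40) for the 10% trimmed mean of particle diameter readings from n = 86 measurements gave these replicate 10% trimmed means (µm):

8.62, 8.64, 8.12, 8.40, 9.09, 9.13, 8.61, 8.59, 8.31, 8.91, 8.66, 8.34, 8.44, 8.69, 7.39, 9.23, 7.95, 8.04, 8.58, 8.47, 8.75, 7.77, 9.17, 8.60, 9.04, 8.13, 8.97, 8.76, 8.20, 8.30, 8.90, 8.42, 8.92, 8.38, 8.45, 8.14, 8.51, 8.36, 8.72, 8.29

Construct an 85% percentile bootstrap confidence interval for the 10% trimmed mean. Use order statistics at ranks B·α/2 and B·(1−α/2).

(7.95, 9.09)

Sorted replicates: 7.39, 7.77, 7.95, 8.04, 8.12, 8.13, 8.14, 8.20, 8.29, 8.30, 8.31, 8.34, 8.36, 8.38, 8.40, 8.42, 8.44, 8.45, 8.47, 8.51, 8.58, 8.59, 8.60, 8.61, 8.62, 8.64, 8.66, 8.69, 8.72, 8.75, 8.76, 8.90, 8.91, 8.92, 8.97, 9.04, 9.09, 9.13, 9.17, 9.23
α = 0.15; lower rank = 40 × 0.075 = 3; upper rank = 40 × 0.925 = 37.
The 3rd smallest replicate is 7.95; the 37th is 9.09.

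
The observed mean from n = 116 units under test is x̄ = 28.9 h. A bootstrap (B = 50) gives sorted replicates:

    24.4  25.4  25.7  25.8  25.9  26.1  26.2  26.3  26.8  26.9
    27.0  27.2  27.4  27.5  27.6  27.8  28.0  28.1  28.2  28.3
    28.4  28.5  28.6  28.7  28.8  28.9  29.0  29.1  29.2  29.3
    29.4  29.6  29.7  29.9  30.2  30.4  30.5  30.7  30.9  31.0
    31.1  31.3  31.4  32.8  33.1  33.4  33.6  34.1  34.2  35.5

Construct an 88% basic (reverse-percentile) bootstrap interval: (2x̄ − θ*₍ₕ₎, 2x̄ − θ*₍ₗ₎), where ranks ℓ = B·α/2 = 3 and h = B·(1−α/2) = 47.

Percentile endpoints at ranks 3 and 47: θ*₍3₎ = 25.7, θ*₍47₎ = 33.6.
Basic interval reflects these around x̄:
  lower = 2 × 28.9 − 33.6 = 24.2
  upper = 2 × 28.9 − 25.7 = 32.1

(24.2, 32.1)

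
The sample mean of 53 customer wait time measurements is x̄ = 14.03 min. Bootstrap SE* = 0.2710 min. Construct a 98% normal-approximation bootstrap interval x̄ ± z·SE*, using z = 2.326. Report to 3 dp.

(13.400, 14.660)

Margin = 2.326 × 0.2710 = 0.6303
Interval: 14.03 ± 0.6303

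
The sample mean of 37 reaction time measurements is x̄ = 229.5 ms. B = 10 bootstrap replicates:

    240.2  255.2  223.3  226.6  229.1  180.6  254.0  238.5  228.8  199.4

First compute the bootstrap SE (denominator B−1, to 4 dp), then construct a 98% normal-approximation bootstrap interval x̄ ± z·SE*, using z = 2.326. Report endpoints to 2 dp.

Mean of replicates = 227.5700; sum of squared deviations = 4763.7010; SE* = √(4763.7010/9) = 23.0065
Margin = 2.326 × 23.0065 = 53.513
Interval: 229.5 ± 53.513

(175.99, 283.01)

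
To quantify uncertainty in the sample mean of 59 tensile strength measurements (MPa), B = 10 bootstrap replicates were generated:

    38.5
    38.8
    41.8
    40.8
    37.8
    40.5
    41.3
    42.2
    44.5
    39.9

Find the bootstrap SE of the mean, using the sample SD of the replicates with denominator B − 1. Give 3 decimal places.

Bootstrap SE is the standard deviation of the 10 replicate means.
Mean of replicates: (38.5 + 38.8 + 41.8 + 40.8 + 37.8 + 40.5 + 41.3 + 42.2 + 44.5 + 39.9) / 10 = 406.1000 / 10 = 40.6100
Sum of squared deviations: (−2.1100)² + (−1.8100)² + (+1.1900)² + (+0.1900)² + (−2.8100)² + (−0.1100)² + (+0.6900)² + (+1.5900)² + (+3.8900)² + (−0.7100)² = 35.7290
Variance = 35.7290 / 9 = 3.9699
SE* = √3.9699

SE* = 1.992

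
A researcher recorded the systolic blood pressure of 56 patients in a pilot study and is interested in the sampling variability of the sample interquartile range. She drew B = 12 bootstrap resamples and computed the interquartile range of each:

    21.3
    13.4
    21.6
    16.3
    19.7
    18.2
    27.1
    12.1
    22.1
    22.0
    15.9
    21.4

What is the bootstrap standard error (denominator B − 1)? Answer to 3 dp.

SE* = 4.245

Bootstrap SE is the standard deviation of the 12 replicate interquartile ranges.
Mean of replicates: (21.3 + 13.4 + 21.6 + 16.3 + 19.7 + 18.2 + 27.1 + 12.1 + 22.1 + 22.0 + 15.9 + 21.4) / 12 = 231.1000 / 12 = 19.2583
Sum of squared deviations: (+2.0417)² + (−5.8583)² + (+2.3417)² + (−2.9583)² + (+0.4417)² + (−1.0583)² + (+7.8417)² + (−7.1583)² + (+2.8417)² + (+2.7417)² + (−3.3583)² + (+2.1417)² = 198.2292
Variance = 198.2292 / 11 = 18.0208
SE* = √18.0208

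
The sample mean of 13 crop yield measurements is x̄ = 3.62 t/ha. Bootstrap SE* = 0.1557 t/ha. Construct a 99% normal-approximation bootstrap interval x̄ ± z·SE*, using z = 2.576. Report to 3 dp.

(3.219, 4.021)

Margin = 2.576 × 0.1557 = 0.4011
Interval: 3.62 ± 0.4011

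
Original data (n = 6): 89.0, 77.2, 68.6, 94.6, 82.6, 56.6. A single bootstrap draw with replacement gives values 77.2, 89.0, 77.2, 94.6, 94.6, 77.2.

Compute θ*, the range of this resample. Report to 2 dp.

θ* = 17.40

Range = 94.6 − 77.2 = 17.40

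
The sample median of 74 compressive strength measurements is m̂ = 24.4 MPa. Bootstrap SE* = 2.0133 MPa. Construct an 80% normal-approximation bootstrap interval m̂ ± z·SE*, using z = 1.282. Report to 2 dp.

(21.82, 26.98)

Margin = 1.282 × 2.0133 = 2.581
Interval: 24.4 ± 2.581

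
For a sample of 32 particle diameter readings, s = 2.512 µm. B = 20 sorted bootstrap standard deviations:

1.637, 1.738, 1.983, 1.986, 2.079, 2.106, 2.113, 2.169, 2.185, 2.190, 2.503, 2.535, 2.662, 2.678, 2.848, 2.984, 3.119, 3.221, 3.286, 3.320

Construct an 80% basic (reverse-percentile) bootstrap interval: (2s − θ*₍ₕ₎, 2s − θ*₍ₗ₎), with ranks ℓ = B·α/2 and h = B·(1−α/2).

(1.803, 3.286)

Percentile endpoints at ranks 2 and 18: θ*₍2₎ = 1.738, θ*₍18₎ = 3.221.
Basic interval reflects these around s:
  lower = 2 × 2.512 − 3.221 = 1.803
  upper = 2 × 2.512 − 1.738 = 3.286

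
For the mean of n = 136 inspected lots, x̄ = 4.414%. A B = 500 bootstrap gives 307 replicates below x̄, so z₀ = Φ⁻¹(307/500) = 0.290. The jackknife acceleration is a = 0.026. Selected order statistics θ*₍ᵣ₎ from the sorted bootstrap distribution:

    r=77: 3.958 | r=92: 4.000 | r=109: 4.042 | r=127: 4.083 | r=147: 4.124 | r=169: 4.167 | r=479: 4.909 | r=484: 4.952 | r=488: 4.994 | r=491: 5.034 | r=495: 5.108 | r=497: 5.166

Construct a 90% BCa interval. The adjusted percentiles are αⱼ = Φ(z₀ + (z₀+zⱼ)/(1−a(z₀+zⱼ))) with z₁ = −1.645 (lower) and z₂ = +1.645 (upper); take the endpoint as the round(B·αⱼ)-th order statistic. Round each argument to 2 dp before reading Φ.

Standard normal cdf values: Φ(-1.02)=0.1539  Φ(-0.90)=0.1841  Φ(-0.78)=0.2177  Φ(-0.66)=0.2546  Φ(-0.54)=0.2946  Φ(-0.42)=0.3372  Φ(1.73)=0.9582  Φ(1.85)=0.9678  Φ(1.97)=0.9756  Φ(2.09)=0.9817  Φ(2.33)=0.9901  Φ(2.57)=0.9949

Lower: z₀ + z₁ = 0.290 + (-1.645) = -1.355; 1 − a(z₀+z₁) = 1 − (0.026)(-1.355) = 1.0352; argument = 0.290 + (-1.355)/1.0352 = -1.0189 → -1.02.
α₁ = Φ(-1.02) = 0.1539; rank = round(500 × 0.1539) = 77; θ*₍77₎ = 3.958.
Upper: z₀ + z₂ = 1.935; 1 − a(z₀+z₂) = 0.9497; argument = 2.3275 → 2.33; α₂ = 0.9901; rank = 495; θ*₍495₎ = 5.108.

(3.958, 5.108)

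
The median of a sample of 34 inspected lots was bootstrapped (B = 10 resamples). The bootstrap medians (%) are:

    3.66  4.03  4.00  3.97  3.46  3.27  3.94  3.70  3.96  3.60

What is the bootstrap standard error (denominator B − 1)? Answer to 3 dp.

Bootstrap SE is the standard deviation of the 10 replicate medians.
Mean of replicates: (3.66 + 4.03 + 4.00 + 3.97 + 3.46 + 3.27 + 3.94 + 3.70 + 3.96 + 3.60) / 10 = 37.5900 / 10 = 3.7590
Sum of squared deviations: (−0.0990)² + (+0.2710)² + (+0.2410)² + (+0.2110)² + (−0.2990)² + (−0.4890)² + (+0.1810)² + (−0.0590)² + (+0.2010)² + (−0.1590)² = 0.6163
Variance = 0.6163 / 9 = 0.0685
SE* = √0.0685

SE* = 0.262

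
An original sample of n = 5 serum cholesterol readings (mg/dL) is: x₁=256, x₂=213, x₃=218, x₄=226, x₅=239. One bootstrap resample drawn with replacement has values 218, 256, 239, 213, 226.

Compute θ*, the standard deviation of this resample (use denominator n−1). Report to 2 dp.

θ* = 17.36

Mean = 230.4000; sum of squared deviations = 1205.2000
s² = 1205.2000 / 4 = 301.3000
s = √301.3000 = 17.36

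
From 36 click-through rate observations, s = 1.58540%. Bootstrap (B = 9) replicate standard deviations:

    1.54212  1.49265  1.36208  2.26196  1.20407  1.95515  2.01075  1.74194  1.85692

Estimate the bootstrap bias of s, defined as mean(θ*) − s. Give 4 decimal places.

bias = +0.1288

mean(θ*) = (1.54212 + 1.49265 + 1.36208 + 2.26196 + 1.20407 + 1.95515 + 2.01075 + 1.74194 + 1.85692) / 9 = 1.71418
bias = 1.71418 − 1.58540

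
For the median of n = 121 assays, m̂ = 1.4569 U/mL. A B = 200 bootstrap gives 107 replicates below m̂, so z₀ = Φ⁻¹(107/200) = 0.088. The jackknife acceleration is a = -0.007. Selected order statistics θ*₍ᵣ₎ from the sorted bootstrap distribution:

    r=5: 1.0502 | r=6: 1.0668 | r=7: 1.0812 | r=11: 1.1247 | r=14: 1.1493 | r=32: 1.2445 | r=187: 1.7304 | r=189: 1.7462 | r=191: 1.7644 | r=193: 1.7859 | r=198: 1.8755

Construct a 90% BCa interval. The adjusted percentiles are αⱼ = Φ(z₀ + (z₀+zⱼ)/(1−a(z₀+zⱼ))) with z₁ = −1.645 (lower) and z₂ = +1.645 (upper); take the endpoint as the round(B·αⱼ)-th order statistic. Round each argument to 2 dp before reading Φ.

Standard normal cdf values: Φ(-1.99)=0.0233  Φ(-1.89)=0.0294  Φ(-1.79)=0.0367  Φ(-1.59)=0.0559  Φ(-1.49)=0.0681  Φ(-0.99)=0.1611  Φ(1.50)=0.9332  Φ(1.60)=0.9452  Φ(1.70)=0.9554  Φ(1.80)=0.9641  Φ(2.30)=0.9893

Lower: z₀ + z₁ = 0.088 + (-1.645) = -1.557; 1 − a(z₀+z₁) = 1 − (-0.007)(-1.557) = 0.9891; argument = 0.088 + (-1.557)/0.9891 = -1.4862 → -1.49.
α₁ = Φ(-1.49) = 0.0681; rank = round(200 × 0.0681) = 14; θ*₍14₎ = 1.1493.
Upper: z₀ + z₂ = 1.733; 1 − a(z₀+z₂) = 1.0121; argument = 1.8002 → 1.80; α₂ = 0.9641; rank = 193; θ*₍193₎ = 1.7859.

(1.1493, 1.7859)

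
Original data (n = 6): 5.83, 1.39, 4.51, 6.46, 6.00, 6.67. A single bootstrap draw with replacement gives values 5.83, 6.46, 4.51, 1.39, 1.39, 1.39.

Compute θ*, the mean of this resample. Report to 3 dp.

Mean = (5.83 + 6.46 + 4.51 + 1.39 + 1.39 + 1.39) / 6 = 20.970 / 6 = 3.495

θ* = 3.495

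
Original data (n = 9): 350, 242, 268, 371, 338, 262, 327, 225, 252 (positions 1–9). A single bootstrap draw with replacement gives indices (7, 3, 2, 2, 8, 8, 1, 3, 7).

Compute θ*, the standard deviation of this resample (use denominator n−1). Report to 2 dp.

θ* = 47.84

Resample values: 327, 268, 242, 242, 225, 225, 350, 268, 327.
Mean = 274.8889; sum of squared deviations = 18308.8889
s² = 18308.8889 / 8 = 2288.6111
s = √2288.6111 = 47.84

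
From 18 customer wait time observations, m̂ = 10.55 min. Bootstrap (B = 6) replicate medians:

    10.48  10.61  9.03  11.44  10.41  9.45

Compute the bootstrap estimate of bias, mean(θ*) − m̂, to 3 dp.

mean(θ*) = (10.48 + 10.61 + 9.03 + 11.44 + 10.41 + 9.45) / 6 = 10.2367
bias = 10.2367 − 10.55

bias = −0.313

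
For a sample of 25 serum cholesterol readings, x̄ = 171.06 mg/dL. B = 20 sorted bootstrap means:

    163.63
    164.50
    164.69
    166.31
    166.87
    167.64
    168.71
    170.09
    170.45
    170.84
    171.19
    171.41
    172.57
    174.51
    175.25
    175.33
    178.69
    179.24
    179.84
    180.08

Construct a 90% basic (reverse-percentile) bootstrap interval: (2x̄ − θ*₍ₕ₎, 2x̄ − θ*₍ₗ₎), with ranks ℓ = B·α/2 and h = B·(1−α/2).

Percentile endpoints at ranks 1 and 19: θ*₍1₎ = 163.63, θ*₍19₎ = 179.84.
Basic interval reflects these around x̄:
  lower = 2 × 171.06 − 179.84 = 162.28
  upper = 2 × 171.06 − 163.63 = 178.49

(162.28, 178.49)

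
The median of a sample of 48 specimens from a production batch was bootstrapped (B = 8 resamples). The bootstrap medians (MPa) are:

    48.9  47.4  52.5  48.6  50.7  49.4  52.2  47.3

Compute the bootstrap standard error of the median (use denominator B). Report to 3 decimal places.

Bootstrap SE is the standard deviation of the 8 replicate medians.
Mean of replicates: (48.9 + 47.4 + 52.5 + 48.6 + 50.7 + 49.4 + 52.2 + 47.3) / 8 = 397.0000 / 8 = 49.6250
Sum of squared deviations: (−0.7250)² + (−2.2250)² + (+2.8750)² + (−1.0250)² + (+1.0750)² + (−0.2250)² + (+2.5750)² + (−2.3250)² = 28.0350
Variance = 28.0350 / 8 = 3.5044
SE* = √3.5044

SE* = 1.872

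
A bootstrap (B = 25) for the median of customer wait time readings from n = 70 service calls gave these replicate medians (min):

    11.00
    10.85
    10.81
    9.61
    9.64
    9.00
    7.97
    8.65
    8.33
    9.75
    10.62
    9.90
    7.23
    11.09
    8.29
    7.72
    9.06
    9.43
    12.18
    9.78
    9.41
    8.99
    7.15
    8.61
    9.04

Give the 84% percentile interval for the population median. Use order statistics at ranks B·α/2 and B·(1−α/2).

Sorted replicates: 7.15, 7.23, 7.72, 7.97, 8.29, 8.33, 8.61, 8.65, 8.99, 9.00, 9.04, 9.06, 9.41, 9.43, 9.61, 9.64, 9.75, 9.78, 9.90, 10.62, 10.81, 10.85, 11.00, 11.09, 12.18
α = 0.16; lower rank = 25 × 0.080 = 2; upper rank = 25 × 0.920 = 23.
The 2nd smallest replicate is 7.23; the 23rd is 11.00.

(7.23, 11.00)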